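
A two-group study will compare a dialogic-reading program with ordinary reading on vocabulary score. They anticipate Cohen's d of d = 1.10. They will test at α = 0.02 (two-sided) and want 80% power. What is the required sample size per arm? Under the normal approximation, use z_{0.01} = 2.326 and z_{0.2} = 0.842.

For two independent groups with equal n: n = 2·((z_{α/2} + z_β) / d)².
z_{α/2} + z_β = 2.326 + 0.842 = 3.168.
n = 2 × (3.168 / 1.10)² = 2 × 2.880² = 2 × 8.29 = 16.6.
Round up to the next whole participant.

n = 17 per group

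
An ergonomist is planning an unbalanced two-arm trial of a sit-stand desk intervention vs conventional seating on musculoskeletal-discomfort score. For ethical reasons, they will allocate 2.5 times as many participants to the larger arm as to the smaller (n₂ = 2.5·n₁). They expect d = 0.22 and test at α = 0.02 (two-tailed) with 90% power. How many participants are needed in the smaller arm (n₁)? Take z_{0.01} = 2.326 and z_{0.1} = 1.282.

n₁ = 377

With allocation ratio k = n₂/n₁ = 2.5, Var(x̄₁−x̄₂) = σ²(1/n₁ + 1/(k·n₁)) = σ²·(k+1)/(k·n₁).
So n₁ = (1 + 1/k)·((z_{α/2} + z_β)/d)² = 1.400 × (3.608/0.22)².
n₁ = 1.400 × 268.96 = 376.5.
Round up: n₁ = 377, giving n₂ = ⌈2.5 × 377⌉ = ⌈942.5⌉ = 943.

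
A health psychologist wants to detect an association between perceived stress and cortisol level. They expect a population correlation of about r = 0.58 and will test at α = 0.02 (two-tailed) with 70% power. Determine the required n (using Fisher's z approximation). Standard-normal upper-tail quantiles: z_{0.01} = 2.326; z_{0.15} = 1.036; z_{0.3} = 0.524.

n = 22

Fisher's z: C = ½·ln((1+r)/(1−r)) = ½·ln(3.7619) = 0.6625.
n = ((z_{α/2} + z_β)/C)² + 3.
(2.326 + 0.524) / 0.6625 = 2.850 / 0.6625 = 4.302.
n = 4.302² + 3 = 18.51 + 3 = 21.5.
Round up.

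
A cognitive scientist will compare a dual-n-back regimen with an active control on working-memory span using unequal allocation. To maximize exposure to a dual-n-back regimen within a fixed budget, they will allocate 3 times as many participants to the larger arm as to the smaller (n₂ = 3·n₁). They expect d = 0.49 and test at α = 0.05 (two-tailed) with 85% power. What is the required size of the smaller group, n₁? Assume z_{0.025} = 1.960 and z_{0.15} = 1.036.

n₁ = 50

With allocation ratio k = n₂/n₁ = 3, Var(x̄₁−x̄₂) = σ²(1/n₁ + 1/(k·n₁)) = σ²·(k+1)/(k·n₁).
So n₁ = (1 + 1/k)·((z_{α/2} + z_β)/d)² = 1.333 × (2.996/0.49)².
n₁ = 1.333 × 37.38 = 49.8.
Round up: n₁ = 50, giving n₂ = 3 × 50 = 150.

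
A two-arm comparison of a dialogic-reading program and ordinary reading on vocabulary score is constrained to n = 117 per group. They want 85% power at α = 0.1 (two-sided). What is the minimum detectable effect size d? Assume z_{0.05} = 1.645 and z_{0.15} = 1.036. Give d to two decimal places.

d_min ≈ 0.35

For two independent groups of n = 117 each: d_min = (z_{α/2} + z_β)·√(2/n).
z-sum = 1.645 + 1.036 = 2.681.
d_min = 2.681 × √(2/117) = 2.681 × 0.1307 = 0.351.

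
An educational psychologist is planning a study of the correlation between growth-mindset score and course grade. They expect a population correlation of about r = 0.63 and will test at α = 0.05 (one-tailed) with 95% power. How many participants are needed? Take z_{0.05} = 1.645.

Fisher's z: C = ½·ln((1+r)/(1−r)) = ½·ln(4.4054) = 0.7414.
n = ((z_{α} + z_β)/C)² + 3.
(1.645 + 1.645) / 0.7414 = 3.290 / 0.7414 = 4.438.
n = 4.438² + 3 = 19.69 + 3 = 22.7.
Round up.

n = 23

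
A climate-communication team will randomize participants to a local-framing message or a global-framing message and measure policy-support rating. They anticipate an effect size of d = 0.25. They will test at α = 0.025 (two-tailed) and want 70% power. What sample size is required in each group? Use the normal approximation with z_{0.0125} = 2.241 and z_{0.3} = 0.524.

For two independent groups with equal n: n = 2·((z_{α/2} + z_β) / d)².
z_{α/2} + z_β = 2.241 + 0.524 = 2.765.
n = 2 × (2.765 / 0.25)² = 2 × 11.060² = 2 × 122.32 = 244.6.
Round up to the next whole participant.

n = 245 per group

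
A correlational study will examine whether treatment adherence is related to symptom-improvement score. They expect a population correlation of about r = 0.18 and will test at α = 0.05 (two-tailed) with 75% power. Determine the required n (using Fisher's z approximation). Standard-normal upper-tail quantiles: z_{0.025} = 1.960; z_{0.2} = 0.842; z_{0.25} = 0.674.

Fisher's z: C = ½·ln((1+r)/(1−r)) = ½·ln(1.4390) = 0.1820.
n = ((z_{α/2} + z_β)/C)² + 3.
(1.960 + 0.674) / 0.1820 = 2.634 / 0.1820 = 14.473.
n = 14.473² + 3 = 209.45 + 3 = 212.5.
Round up.

n = 213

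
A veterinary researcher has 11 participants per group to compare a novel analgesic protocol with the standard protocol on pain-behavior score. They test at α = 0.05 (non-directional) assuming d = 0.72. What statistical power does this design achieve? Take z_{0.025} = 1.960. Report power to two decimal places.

power ≈ 0.39

For two equal groups, power = Φ(d·√(n/2) − z_{α/2}).
d·√(n/2) = 0.72 × √(11/2) = 0.72 × 2.345 = 1.689.
z_β = 1.689 − 1.960 = -0.271.
Power = Φ(-0.271) = 0.393.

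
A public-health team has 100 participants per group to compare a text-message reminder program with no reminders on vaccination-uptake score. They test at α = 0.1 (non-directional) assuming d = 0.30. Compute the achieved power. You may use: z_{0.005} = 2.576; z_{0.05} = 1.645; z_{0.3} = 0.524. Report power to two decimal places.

power ≈ 0.68

For two equal groups, power = Φ(d·√(n/2) − z_{α/2}).
d·√(n/2) = 0.30 × √(100/2) = 0.30 × 7.071 = 2.121.
z_β = 2.121 − 1.645 = 0.476.
Power = Φ(0.476) = 0.683.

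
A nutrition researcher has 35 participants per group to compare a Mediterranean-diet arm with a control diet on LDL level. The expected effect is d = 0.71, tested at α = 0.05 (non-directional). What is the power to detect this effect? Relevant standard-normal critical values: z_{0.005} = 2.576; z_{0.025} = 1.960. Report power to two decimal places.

power ≈ 0.84

For two equal groups, power = Φ(d·√(n/2) − z_{α/2}).
d·√(n/2) = 0.71 × √(35/2) = 0.71 × 4.183 = 2.970.
z_β = 2.970 − 1.960 = 1.010.
Power = Φ(1.010) = 0.844.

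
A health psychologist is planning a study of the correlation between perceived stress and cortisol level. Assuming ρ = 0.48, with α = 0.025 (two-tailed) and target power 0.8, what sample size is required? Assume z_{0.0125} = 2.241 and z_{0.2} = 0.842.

Fisher's z: C = ½·ln((1+r)/(1−r)) = ½·ln(2.8462) = 0.5230.
n = ((z_{α/2} + z_β)/C)² + 3.
(2.241 + 0.842) / 0.5230 = 3.083 / 0.5230 = 5.895.
n = 5.895² + 3 = 34.75 + 3 = 37.7.
Round up.

n = 38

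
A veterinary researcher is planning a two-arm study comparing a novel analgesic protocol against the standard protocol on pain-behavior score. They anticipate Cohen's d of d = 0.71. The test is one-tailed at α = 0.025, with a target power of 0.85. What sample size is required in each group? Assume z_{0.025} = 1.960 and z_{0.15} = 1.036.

n = 36 per group

For two independent groups with equal n: n = 2·((z_{α} + z_β) / d)².
z_{α} + z_β = 1.960 + 1.036 = 2.996.
n = 2 × (2.996 / 0.71)² = 2 × 4.220² = 2 × 17.81 = 35.6.
Round up to the next whole participant.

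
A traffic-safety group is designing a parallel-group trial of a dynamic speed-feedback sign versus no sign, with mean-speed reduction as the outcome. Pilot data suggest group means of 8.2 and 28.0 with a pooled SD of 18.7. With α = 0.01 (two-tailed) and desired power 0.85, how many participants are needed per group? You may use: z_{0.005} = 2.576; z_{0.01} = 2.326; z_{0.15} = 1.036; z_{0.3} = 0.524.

n = 24 per group

Cohen's d = |M₁ − M₂| / SD_pooled = |8.2 − 28.0| / 18.7 = 19.8 / 18.7 = 1.059.
For two independent groups with equal n: n = 2·((z_{α/2} + z_β) / d)².
z_{α/2} + z_β = 2.576 + 1.036 = 3.612.
n = 2 × (3.612 / 1.059)² = 2 × 3.411² = 2 × 11.63 = 23.3.
Round up to the next whole participant.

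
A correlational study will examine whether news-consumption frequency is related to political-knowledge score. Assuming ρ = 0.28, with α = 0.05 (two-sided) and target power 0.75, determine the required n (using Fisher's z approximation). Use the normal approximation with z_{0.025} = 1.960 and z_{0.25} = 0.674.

n = 87

Fisher's z: C = ½·ln((1+r)/(1−r)) = ½·ln(1.7778) = 0.2877.
n = ((z_{α/2} + z_β)/C)² + 3.
(1.960 + 0.674) / 0.2877 = 2.634 / 0.2877 = 9.155.
n = 9.155² + 3 = 83.82 + 3 = 86.8.
Round up.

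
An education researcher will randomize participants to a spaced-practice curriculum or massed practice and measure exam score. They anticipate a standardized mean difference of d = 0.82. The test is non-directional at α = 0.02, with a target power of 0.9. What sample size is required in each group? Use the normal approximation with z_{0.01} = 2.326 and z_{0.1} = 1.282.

n = 39 per group

For two independent groups with equal n: n = 2·((z_{α/2} + z_β) / d)².
z_{α/2} + z_β = 2.326 + 1.282 = 3.608.
n = 2 × (3.608 / 0.82)² = 2 × 4.400² = 2 × 19.36 = 38.7.
Round up to the next whole participant.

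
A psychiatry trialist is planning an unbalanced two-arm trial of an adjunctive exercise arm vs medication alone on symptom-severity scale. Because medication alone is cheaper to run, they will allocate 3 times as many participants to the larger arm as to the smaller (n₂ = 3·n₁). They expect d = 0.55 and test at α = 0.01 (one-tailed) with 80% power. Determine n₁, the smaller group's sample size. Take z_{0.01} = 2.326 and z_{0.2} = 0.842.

With allocation ratio k = n₂/n₁ = 3, Var(x̄₁−x̄₂) = σ²(1/n₁ + 1/(k·n₁)) = σ²·(k+1)/(k·n₁).
So n₁ = (1 + 1/k)·((z_{α} + z_β)/d)² = 1.333 × (3.168/0.55)².
n₁ = 1.333 × 33.18 = 44.2.
Round up: n₁ = 45, giving n₂ = 3 × 45 = 135.

n₁ = 45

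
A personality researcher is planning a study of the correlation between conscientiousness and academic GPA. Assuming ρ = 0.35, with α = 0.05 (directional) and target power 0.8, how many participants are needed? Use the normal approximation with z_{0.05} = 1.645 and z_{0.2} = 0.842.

Fisher's z: C = ½·ln((1+r)/(1−r)) = ½·ln(2.0769) = 0.3654.
n = ((z_{α} + z_β)/C)² + 3.
(1.645 + 0.842) / 0.3654 = 2.487 / 0.3654 = 6.806.
n = 6.806² + 3 = 46.32 + 3 = 49.3.
Round up.

n = 50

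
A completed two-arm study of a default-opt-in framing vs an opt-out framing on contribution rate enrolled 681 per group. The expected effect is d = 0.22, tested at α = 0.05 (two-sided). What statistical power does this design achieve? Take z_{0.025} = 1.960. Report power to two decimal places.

For two equal groups, power = Φ(d·√(n/2) − z_{α/2}).
d·√(n/2) = 0.22 × √(681/2) = 0.22 × 18.453 = 4.060.
z_β = 4.060 − 1.960 = 2.100.
Power = Φ(2.100) = 0.982.

power ≈ 0.98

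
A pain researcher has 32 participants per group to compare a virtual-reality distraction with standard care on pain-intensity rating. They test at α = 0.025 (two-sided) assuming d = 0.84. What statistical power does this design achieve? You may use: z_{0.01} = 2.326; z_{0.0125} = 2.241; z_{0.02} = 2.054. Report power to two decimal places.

power ≈ 0.87

For two equal groups, power = Φ(d·√(n/2) − z_{α/2}).
d·√(n/2) = 0.84 × √(32/2) = 0.84 × 4.000 = 3.360.
z_β = 3.360 − 2.241 = 1.119.
Power = Φ(1.119) = 0.868.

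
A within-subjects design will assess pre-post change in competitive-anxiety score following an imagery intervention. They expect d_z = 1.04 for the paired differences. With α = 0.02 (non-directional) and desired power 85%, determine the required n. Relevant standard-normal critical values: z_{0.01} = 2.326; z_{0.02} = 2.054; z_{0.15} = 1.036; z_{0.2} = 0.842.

For a paired (one-sample on differences) test: n = ((z_{α/2} + z_β) / d)².
z_{α/2} + z_β = 2.326 + 1.036 = 3.362.
n = (3.362 / 1.04)² = 3.233² = 10.45.
Round up.

n = 11 pairs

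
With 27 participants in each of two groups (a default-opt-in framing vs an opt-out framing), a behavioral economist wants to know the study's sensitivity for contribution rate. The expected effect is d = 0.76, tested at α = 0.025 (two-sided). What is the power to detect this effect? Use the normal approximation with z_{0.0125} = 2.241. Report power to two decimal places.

power ≈ 0.71

For two equal groups, power = Φ(d·√(n/2) − z_{α/2}).
d·√(n/2) = 0.76 × √(27/2) = 0.76 × 3.674 = 2.792.
z_β = 2.792 − 2.241 = 0.551.
Power = Φ(0.551) = 0.709.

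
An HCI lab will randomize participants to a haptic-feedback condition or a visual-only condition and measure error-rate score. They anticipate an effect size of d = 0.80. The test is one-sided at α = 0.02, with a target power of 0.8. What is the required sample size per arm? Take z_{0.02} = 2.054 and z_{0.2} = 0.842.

n = 27 per group

For two independent groups with equal n: n = 2·((z_{α} + z_β) / d)².
z_{α} + z_β = 2.054 + 0.842 = 2.896.
n = 2 × (2.896 / 0.80)² = 2 × 3.620² = 2 × 13.10 = 26.2.
Round up to the next whole participant.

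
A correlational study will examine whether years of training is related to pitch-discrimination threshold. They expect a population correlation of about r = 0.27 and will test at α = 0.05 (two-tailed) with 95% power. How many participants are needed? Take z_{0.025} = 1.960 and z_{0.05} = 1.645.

n = 173

Fisher's z: C = ½·ln((1+r)/(1−r)) = ½·ln(1.7397) = 0.2769.
n = ((z_{α/2} + z_β)/C)² + 3.
(1.960 + 1.645) / 0.2769 = 3.605 / 0.2769 = 13.019.
n = 13.019² + 3 = 169.50 + 3 = 172.5.
Round up.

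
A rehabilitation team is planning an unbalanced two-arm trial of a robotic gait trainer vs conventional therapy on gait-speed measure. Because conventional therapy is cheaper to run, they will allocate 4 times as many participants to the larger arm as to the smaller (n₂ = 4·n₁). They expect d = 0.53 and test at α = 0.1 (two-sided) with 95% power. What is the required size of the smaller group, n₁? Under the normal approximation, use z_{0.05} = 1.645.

With allocation ratio k = n₂/n₁ = 4, Var(x̄₁−x̄₂) = σ²(1/n₁ + 1/(k·n₁)) = σ²·(k+1)/(k·n₁).
So n₁ = (1 + 1/k)·((z_{α/2} + z_β)/d)² = 1.250 × (3.290/0.53)².
n₁ = 1.250 × 38.53 = 48.2.
Round up: n₁ = 49, giving n₂ = 4 × 49 = 196.

n₁ = 49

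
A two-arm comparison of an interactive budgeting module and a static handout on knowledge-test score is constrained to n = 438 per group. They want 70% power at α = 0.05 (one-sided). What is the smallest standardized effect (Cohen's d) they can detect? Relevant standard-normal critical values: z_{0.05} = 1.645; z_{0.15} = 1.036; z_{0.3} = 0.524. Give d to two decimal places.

d_min ≈ 0.15

For two independent groups of n = 438 each: d_min = (z_{α} + z_β)·√(2/n).
z-sum = 1.645 + 0.524 = 2.169.
d_min = 2.169 × √(2/438) = 2.169 × 0.0676 = 0.147.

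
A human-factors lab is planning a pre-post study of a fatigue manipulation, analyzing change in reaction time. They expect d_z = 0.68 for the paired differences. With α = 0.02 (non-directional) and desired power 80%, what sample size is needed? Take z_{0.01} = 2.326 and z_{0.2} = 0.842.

n = 22 pairs

For a paired (one-sample on differences) test: n = ((z_{α/2} + z_β) / d)².
z_{α/2} + z_β = 2.326 + 0.842 = 3.168.
n = (3.168 / 0.68)² = 4.659² = 21.70.
Round up.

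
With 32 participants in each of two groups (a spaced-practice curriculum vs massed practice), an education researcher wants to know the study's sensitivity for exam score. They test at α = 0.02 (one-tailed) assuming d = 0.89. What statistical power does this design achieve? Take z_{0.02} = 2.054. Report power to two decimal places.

For two equal groups, power = Φ(d·√(n/2) − z_{α}).
d·√(n/2) = 0.89 × √(32/2) = 0.89 × 4.000 = 3.560.
z_β = 3.560 − 2.054 = 1.506.
Power = Φ(1.506) = 0.934.

power ≈ 0.93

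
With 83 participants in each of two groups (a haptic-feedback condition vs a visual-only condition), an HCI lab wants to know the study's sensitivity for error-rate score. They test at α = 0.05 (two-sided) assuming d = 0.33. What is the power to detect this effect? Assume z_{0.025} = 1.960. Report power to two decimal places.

power ≈ 0.57

For two equal groups, power = Φ(d·√(n/2) − z_{α/2}).
d·√(n/2) = 0.33 × √(83/2) = 0.33 × 6.442 = 2.126.
z_β = 2.126 − 1.960 = 0.166.
Power = Φ(0.166) = 0.566.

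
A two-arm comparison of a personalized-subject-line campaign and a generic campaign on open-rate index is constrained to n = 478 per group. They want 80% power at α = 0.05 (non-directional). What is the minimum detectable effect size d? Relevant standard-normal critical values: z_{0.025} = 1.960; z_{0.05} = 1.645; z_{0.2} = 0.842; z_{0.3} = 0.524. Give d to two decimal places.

For two independent groups of n = 478 each: d_min = (z_{α/2} + z_β)·√(2/n).
z-sum = 1.960 + 0.842 = 2.802.
d_min = 2.802 × √(2/478) = 2.802 × 0.0647 = 0.181.

d_min ≈ 0.18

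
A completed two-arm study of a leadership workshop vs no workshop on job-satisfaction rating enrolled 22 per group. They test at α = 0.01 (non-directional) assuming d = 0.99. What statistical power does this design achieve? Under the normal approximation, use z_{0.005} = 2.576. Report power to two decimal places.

power ≈ 0.76

For two equal groups, power = Φ(d·√(n/2) − z_{α/2}).
d·√(n/2) = 0.99 × √(22/2) = 0.99 × 3.317 = 3.283.
z_β = 3.283 − 2.576 = 0.707.
Power = Φ(0.707) = 0.760.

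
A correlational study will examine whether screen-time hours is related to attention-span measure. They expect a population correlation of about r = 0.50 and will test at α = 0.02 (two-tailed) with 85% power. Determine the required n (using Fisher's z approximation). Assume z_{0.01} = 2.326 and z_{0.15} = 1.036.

n = 41

Fisher's z: C = ½·ln((1+r)/(1−r)) = ½·ln(3.0000) = 0.5493.
n = ((z_{α/2} + z_β)/C)² + 3.
(2.326 + 1.036) / 0.5493 = 3.362 / 0.5493 = 6.121.
n = 6.121² + 3 = 37.46 + 3 = 40.5.
Round up.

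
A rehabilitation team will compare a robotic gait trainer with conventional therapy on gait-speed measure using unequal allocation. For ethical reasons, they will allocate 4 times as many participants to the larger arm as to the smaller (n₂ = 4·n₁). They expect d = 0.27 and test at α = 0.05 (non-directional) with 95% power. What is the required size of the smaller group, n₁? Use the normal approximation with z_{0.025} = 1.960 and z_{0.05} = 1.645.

n₁ = 223

With allocation ratio k = n₂/n₁ = 4, Var(x̄₁−x̄₂) = σ²(1/n₁ + 1/(k·n₁)) = σ²·(k+1)/(k·n₁).
So n₁ = (1 + 1/k)·((z_{α/2} + z_β)/d)² = 1.250 × (3.605/0.27)².
n₁ = 1.250 × 178.27 = 222.8.
Round up: n₁ = 223, giving n₂ = 4 × 223 = 892.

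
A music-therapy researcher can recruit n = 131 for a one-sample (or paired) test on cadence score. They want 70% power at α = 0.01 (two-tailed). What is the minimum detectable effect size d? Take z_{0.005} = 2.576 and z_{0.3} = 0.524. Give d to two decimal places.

d_min ≈ 0.27

For a single sample (or paired design) of n = 131: d_min = (z_{α/2} + z_β)/√n.
z-sum = 2.576 + 0.524 = 3.100.
d_min = 3.100 / √131 = 3.100 / 11.446 = 0.271.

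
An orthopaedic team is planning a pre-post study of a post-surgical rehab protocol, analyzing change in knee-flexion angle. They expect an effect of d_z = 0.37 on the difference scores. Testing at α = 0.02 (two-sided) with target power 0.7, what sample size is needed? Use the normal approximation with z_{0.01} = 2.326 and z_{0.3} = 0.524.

n = 60 pairs

For a paired (one-sample on differences) test: n = ((z_{α/2} + z_β) / d)².
z_{α/2} + z_β = 2.326 + 0.524 = 2.850.
n = (2.850 / 0.37)² = 7.703² = 59.33.
Round up.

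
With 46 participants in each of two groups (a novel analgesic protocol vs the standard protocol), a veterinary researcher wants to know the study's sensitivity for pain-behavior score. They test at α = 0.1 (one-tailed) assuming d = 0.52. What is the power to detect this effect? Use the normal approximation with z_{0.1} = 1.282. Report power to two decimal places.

power ≈ 0.89

For two equal groups, power = Φ(d·√(n/2) − z_{α}).
d·√(n/2) = 0.52 × √(46/2) = 0.52 × 4.796 = 2.494.
z_β = 2.494 − 1.282 = 1.212.
Power = Φ(1.212) = 0.887.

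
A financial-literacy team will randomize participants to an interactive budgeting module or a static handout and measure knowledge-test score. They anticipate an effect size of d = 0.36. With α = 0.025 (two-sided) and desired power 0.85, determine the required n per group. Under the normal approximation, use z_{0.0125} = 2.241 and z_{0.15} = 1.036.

n = 166 per group

For two independent groups with equal n: n = 2·((z_{α/2} + z_β) / d)².
z_{α/2} + z_β = 2.241 + 1.036 = 3.277.
n = 2 × (3.277 / 0.36)² = 2 × 9.103² = 2 × 82.86 = 165.7.
Round up to the next whole participant.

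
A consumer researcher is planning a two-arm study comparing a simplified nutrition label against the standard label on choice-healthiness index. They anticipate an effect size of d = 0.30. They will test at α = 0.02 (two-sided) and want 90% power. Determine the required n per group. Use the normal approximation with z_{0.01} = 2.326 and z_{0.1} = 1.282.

n = 290 per group

For two independent groups with equal n: n = 2·((z_{α/2} + z_β) / d)².
z_{α/2} + z_β = 2.326 + 1.282 = 3.608.
n = 2 × (3.608 / 0.30)² = 2 × 12.027² = 2 × 144.64 = 289.3.
Round up to the next whole participant.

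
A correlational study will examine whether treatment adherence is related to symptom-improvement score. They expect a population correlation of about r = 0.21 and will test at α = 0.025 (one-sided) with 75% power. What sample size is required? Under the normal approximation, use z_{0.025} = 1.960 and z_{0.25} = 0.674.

Fisher's z: C = ½·ln((1+r)/(1−r)) = ½·ln(1.5316) = 0.2132.
n = ((z_{α} + z_β)/C)² + 3.
(1.960 + 0.674) / 0.2132 = 2.634 / 0.2132 = 12.355.
n = 12.355² + 3 = 152.64 + 3 = 155.6.
Round up.

n = 156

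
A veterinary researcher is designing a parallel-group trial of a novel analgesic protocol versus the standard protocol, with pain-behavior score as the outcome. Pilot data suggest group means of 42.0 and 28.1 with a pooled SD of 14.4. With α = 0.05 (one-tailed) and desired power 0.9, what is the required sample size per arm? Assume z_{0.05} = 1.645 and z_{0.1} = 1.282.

n = 19 per group

Cohen's d = |M₁ − M₂| / SD_pooled = |42.0 − 28.1| / 14.4 = 13.9 / 14.4 = 0.965.
For two independent groups with equal n: n = 2·((z_{α} + z_β) / d)².
z_{α} + z_β = 1.645 + 1.282 = 2.927.
n = 2 × (2.927 / 0.965)² = 2 × 3.033² = 2 × 9.20 = 18.4.
Round up to the next whole participant.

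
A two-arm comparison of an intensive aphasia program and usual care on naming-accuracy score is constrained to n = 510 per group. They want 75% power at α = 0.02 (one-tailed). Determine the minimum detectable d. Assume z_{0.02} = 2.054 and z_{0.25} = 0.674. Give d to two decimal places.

For two independent groups of n = 510 each: d_min = (z_{α} + z_β)·√(2/n).
z-sum = 2.054 + 0.674 = 2.728.
d_min = 2.728 × √(2/510) = 2.728 × 0.0626 = 0.171.

d_min ≈ 0.17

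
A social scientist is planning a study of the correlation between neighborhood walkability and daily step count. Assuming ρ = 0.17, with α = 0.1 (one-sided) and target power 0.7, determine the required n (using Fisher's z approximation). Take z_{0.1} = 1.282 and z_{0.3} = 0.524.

n = 114

Fisher's z: C = ½·ln((1+r)/(1−r)) = ½·ln(1.4096) = 0.1717.
n = ((z_{α} + z_β)/C)² + 3.
(1.282 + 0.524) / 0.1717 = 1.806 / 0.1717 = 10.518.
n = 10.518² + 3 = 110.64 + 3 = 113.6.
Round up.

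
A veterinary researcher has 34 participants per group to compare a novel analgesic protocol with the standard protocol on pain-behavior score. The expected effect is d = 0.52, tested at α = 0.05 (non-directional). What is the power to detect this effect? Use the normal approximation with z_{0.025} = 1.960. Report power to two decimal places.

For two equal groups, power = Φ(d·√(n/2) − z_{α/2}).
d·√(n/2) = 0.52 × √(34/2) = 0.52 × 4.123 = 2.144.
z_β = 2.144 − 1.960 = 0.184.
Power = Φ(0.184) = 0.573.

power ≈ 0.57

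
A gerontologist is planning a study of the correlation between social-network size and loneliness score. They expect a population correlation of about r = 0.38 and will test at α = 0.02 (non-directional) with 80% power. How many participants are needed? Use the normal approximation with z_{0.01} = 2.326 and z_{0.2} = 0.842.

Fisher's z: C = ½·ln((1+r)/(1−r)) = ½·ln(2.2258) = 0.4001.
n = ((z_{α/2} + z_β)/C)² + 3.
(2.326 + 0.842) / 0.4001 = 3.168 / 0.4001 = 7.918.
n = 7.918² + 3 = 62.70 + 3 = 65.7.
Round up.

n = 66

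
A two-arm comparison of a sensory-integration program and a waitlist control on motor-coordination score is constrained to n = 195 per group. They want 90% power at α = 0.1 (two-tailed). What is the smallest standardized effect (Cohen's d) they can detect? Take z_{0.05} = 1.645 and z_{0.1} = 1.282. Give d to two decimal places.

d_min ≈ 0.30

For two independent groups of n = 195 each: d_min = (z_{α/2} + z_β)·√(2/n).
z-sum = 1.645 + 1.282 = 2.927.
d_min = 2.927 × √(2/195) = 2.927 × 0.1013 = 0.296.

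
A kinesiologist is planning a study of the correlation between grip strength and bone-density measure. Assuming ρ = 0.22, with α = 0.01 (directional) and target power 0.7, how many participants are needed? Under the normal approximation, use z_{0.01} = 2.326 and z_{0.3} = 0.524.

Fisher's z: C = ½·ln((1+r)/(1−r)) = ½·ln(1.5641) = 0.2237.
n = ((z_{α} + z_β)/C)² + 3.
(2.326 + 0.524) / 0.2237 = 2.850 / 0.2237 = 12.740.
n = 12.740² + 3 = 162.31 + 3 = 165.3.
Round up.

n = 166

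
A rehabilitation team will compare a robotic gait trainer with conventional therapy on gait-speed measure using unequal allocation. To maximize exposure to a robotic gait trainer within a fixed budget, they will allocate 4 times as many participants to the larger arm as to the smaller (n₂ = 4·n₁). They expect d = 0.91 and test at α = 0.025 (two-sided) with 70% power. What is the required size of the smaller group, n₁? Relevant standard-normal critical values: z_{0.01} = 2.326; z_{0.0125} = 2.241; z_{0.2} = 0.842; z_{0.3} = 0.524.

n₁ = 12

With allocation ratio k = n₂/n₁ = 4, Var(x̄₁−x̄₂) = σ²(1/n₁ + 1/(k·n₁)) = σ²·(k+1)/(k·n₁).
So n₁ = (1 + 1/k)·((z_{α/2} + z_β)/d)² = 1.250 × (2.765/0.91)².
n₁ = 1.250 × 9.23 = 11.5.
Round up: n₁ = 12, giving n₂ = 4 × 12 = 48.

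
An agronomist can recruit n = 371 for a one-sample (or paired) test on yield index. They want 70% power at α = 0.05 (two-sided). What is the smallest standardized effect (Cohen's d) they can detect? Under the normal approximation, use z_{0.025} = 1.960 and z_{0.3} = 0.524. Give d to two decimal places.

d_min ≈ 0.13

For a single sample (or paired design) of n = 371: d_min = (z_{α/2} + z_β)/√n.
z-sum = 1.960 + 0.524 = 2.484.
d_min = 2.484 / √371 = 2.484 / 19.261 = 0.129.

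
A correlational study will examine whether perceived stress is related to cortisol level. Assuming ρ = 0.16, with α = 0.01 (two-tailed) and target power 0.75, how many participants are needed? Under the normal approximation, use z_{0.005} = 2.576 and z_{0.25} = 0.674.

n = 409

Fisher's z: C = ½·ln((1+r)/(1−r)) = ½·ln(1.3810) = 0.1614.
n = ((z_{α/2} + z_β)/C)² + 3.
(2.576 + 0.674) / 0.1614 = 3.250 / 0.1614 = 20.136.
n = 20.136² + 3 = 405.47 + 3 = 408.5.
Round up.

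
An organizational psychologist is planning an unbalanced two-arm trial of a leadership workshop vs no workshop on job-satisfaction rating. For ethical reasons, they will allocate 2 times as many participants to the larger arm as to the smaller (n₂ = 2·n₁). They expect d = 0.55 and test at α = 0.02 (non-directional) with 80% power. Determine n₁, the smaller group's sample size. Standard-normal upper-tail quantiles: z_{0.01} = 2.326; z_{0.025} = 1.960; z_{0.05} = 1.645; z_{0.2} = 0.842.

n₁ = 50

With allocation ratio k = n₂/n₁ = 2, Var(x̄₁−x̄₂) = σ²(1/n₁ + 1/(k·n₁)) = σ²·(k+1)/(k·n₁).
So n₁ = (1 + 1/k)·((z_{α/2} + z_β)/d)² = 1.500 × (3.168/0.55)².
n₁ = 1.500 × 33.18 = 49.8.
Round up: n₁ = 50, giving n₂ = 2 × 50 = 100.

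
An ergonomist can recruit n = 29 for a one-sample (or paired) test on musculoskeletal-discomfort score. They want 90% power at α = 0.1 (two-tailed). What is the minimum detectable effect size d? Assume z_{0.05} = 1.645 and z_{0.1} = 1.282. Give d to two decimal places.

For a single sample (or paired design) of n = 29: d_min = (z_{α/2} + z_β)/√n.
z-sum = 1.645 + 1.282 = 2.927.
d_min = 2.927 / √29 = 2.927 / 5.385 = 0.544.

d_min ≈ 0.54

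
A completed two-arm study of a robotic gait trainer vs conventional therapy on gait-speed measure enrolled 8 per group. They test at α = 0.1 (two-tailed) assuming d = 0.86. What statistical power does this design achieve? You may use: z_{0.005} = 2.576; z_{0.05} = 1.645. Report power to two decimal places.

For two equal groups, power = Φ(d·√(n/2) − z_{α/2}).
d·√(n/2) = 0.86 × √(8/2) = 0.86 × 2.000 = 1.720.
z_β = 1.720 − 1.645 = 0.075.
Power = Φ(0.075) = 0.530.

power ≈ 0.53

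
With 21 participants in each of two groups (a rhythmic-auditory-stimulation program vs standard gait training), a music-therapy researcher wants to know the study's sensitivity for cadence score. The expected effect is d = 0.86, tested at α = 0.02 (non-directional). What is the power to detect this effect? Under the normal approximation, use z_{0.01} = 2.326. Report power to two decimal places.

For two equal groups, power = Φ(d·√(n/2) − z_{α/2}).
d·√(n/2) = 0.86 × √(21/2) = 0.86 × 3.240 = 2.787.
z_β = 2.787 − 2.326 = 0.461.
Power = Φ(0.461) = 0.677.

power ≈ 0.68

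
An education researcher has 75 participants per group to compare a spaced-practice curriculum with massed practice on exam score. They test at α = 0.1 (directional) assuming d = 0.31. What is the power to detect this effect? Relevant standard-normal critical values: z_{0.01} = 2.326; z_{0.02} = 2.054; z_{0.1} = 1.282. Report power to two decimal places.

For two equal groups, power = Φ(d·√(n/2) − z_{α}).
d·√(n/2) = 0.31 × √(75/2) = 0.31 × 6.124 = 1.898.
z_β = 1.898 − 1.282 = 0.616.
Power = Φ(0.616) = 0.731.

power ≈ 0.73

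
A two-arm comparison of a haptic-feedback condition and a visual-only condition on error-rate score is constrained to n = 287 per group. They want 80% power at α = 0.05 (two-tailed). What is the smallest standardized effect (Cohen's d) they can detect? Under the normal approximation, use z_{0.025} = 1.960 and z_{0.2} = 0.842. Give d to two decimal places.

For two independent groups of n = 287 each: d_min = (z_{α/2} + z_β)·√(2/n).
z-sum = 1.960 + 0.842 = 2.802.
d_min = 2.802 × √(2/287) = 2.802 × 0.0835 = 0.234.

d_min ≈ 0.23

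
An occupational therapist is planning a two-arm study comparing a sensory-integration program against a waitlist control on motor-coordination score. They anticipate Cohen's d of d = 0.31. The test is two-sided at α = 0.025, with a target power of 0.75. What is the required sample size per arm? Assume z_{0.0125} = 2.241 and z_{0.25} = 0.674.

For two independent groups with equal n: n = 2·((z_{α/2} + z_β) / d)².
z_{α/2} + z_β = 2.241 + 0.674 = 2.915.
n = 2 × (2.915 / 0.31)² = 2 × 9.403² = 2 × 88.42 = 176.8.
Round up to the next whole participant.

n = 177 per group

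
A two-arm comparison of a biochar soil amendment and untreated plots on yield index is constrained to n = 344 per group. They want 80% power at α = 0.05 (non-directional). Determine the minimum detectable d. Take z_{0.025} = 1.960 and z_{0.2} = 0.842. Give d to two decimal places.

d_min ≈ 0.21

For two independent groups of n = 344 each: d_min = (z_{α/2} + z_β)·√(2/n).
z-sum = 1.960 + 0.842 = 2.802.
d_min = 2.802 × √(2/344) = 2.802 × 0.0762 = 0.214.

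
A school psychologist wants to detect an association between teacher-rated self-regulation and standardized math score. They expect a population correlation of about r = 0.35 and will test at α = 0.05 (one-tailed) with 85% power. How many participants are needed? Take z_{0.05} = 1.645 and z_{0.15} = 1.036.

n = 57

Fisher's z: C = ½·ln((1+r)/(1−r)) = ½·ln(2.0769) = 0.3654.
n = ((z_{α} + z_β)/C)² + 3.
(1.645 + 1.036) / 0.3654 = 2.681 / 0.3654 = 7.337.
n = 7.337² + 3 = 53.83 + 3 = 56.8.
Round up.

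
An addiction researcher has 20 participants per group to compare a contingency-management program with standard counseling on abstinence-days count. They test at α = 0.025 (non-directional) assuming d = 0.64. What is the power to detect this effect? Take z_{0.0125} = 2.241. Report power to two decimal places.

For two equal groups, power = Φ(d·√(n/2) − z_{α/2}).
d·√(n/2) = 0.64 × √(20/2) = 0.64 × 3.162 = 2.024.
z_β = 2.024 − 2.241 = -0.217.
Power = Φ(-0.217) = 0.414.

power ≈ 0.41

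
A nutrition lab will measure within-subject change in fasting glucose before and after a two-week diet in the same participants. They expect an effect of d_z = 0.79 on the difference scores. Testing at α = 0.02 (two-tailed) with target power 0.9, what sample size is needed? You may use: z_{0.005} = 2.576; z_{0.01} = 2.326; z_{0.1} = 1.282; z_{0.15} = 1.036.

For a paired (one-sample on differences) test: n = ((z_{α/2} + z_β) / d)².
z_{α/2} + z_β = 2.326 + 1.282 = 3.608.
n = (3.608 / 0.79)² = 4.567² = 20.86.
Round up.

n = 21 pairs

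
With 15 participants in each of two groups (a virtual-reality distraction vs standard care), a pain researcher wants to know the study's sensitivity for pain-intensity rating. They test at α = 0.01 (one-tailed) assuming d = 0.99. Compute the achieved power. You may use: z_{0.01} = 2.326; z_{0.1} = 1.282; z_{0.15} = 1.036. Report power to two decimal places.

power ≈ 0.65

For two equal groups, power = Φ(d·√(n/2) − z_{α}).
d·√(n/2) = 0.99 × √(15/2) = 0.99 × 2.739 = 2.711.
z_β = 2.711 − 2.326 = 0.385.
Power = Φ(0.385) = 0.650.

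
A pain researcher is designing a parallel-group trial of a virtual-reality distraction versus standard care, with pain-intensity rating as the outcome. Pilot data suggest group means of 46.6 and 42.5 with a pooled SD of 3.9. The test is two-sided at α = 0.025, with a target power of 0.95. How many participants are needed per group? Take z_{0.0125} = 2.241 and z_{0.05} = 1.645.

Cohen's d = |M₁ − M₂| / SD_pooled = |46.6 − 42.5| / 3.9 = 4.1 / 3.9 = 1.051.
For two independent groups with equal n: n = 2·((z_{α/2} + z_β) / d)².
z_{α/2} + z_β = 2.241 + 1.645 = 3.886.
n = 2 × (3.886 / 1.051)² = 2 × 3.697² = 2 × 13.67 = 27.3.
Round up to the next whole participant.

n = 28 per group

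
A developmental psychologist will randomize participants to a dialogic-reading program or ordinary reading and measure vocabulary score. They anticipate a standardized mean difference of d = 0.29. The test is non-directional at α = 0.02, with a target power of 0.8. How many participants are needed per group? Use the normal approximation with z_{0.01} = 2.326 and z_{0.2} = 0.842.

n = 239 per group

For two independent groups with equal n: n = 2·((z_{α/2} + z_β) / d)².
z_{α/2} + z_β = 2.326 + 0.842 = 3.168.
n = 2 × (3.168 / 0.29)² = 2 × 10.924² = 2 × 119.34 = 238.7.
Round up to the next whole participant.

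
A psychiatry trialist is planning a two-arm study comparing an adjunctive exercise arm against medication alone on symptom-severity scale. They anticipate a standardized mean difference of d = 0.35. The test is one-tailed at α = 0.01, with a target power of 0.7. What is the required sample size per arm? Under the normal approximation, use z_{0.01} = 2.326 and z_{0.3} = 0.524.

n = 133 per group

For two independent groups with equal n: n = 2·((z_{α} + z_β) / d)².
z_{α} + z_β = 2.326 + 0.524 = 2.850.
n = 2 × (2.850 / 0.35)² = 2 × 8.143² = 2 × 66.31 = 132.6.
Round up to the next whole participant.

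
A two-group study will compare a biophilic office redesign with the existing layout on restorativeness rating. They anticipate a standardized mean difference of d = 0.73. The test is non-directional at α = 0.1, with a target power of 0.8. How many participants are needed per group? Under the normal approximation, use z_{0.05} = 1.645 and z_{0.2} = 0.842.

n = 24 per group

For two independent groups with equal n: n = 2·((z_{α/2} + z_β) / d)².
z_{α/2} + z_β = 1.645 + 0.842 = 2.487.
n = 2 × (2.487 / 0.73)² = 2 × 3.407² = 2 × 11.61 = 23.2.
Round up to the next whole participant.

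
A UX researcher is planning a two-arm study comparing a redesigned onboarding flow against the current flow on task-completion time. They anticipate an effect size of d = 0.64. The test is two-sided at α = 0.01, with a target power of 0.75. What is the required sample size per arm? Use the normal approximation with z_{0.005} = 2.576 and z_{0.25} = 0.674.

n = 52 per group

For two independent groups with equal n: n = 2·((z_{α/2} + z_β) / d)².
z_{α/2} + z_β = 2.576 + 0.674 = 3.250.
n = 2 × (3.250 / 0.64)² = 2 × 5.078² = 2 × 25.79 = 51.6.
Round up to the next whole participant.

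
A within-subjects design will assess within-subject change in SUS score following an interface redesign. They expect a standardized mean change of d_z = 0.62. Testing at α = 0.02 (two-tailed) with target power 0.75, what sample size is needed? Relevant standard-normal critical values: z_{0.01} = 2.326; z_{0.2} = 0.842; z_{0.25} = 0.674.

n = 24 pairs

For a paired (one-sample on differences) test: n = ((z_{α/2} + z_β) / d)².
z_{α/2} + z_β = 2.326 + 0.674 = 3.000.
n = (3.000 / 0.62)² = 4.839² = 23.41.
Round up.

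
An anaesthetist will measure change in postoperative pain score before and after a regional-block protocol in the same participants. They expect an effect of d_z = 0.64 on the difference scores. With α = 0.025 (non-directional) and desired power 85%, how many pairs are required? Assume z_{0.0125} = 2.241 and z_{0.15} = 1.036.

n = 27 pairs

For a paired (one-sample on differences) test: n = ((z_{α/2} + z_β) / d)².
z_{α/2} + z_β = 2.241 + 1.036 = 3.277.
n = (3.277 / 0.64)² = 5.120² = 26.22.
Round up.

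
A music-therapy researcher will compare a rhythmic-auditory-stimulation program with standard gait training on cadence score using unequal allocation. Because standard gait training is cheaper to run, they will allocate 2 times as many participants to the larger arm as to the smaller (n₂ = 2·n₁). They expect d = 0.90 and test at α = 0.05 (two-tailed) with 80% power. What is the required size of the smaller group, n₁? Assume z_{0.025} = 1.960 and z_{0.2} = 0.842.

n₁ = 15

With allocation ratio k = n₂/n₁ = 2, Var(x̄₁−x̄₂) = σ²(1/n₁ + 1/(k·n₁)) = σ²·(k+1)/(k·n₁).
So n₁ = (1 + 1/k)·((z_{α/2} + z_β)/d)² = 1.500 × (2.802/0.90)².
n₁ = 1.500 × 9.69 = 14.5.
Round up: n₁ = 15, giving n₂ = 2 × 15 = 30.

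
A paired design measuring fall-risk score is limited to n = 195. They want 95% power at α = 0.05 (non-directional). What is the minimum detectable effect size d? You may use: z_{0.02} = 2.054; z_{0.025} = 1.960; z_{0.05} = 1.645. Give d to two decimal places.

d_min ≈ 0.26

For a single sample (or paired design) of n = 195: d_min = (z_{α/2} + z_β)/√n.
z-sum = 1.960 + 1.645 = 3.605.
d_min = 3.605 / √195 = 3.605 / 13.964 = 0.258.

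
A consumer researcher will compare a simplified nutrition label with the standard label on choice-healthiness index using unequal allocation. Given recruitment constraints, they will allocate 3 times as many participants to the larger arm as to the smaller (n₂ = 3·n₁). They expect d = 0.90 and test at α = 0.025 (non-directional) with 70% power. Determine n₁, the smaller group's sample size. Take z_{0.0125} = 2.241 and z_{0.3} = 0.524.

With allocation ratio k = n₂/n₁ = 3, Var(x̄₁−x̄₂) = σ²(1/n₁ + 1/(k·n₁)) = σ²·(k+1)/(k·n₁).
So n₁ = (1 + 1/k)·((z_{α/2} + z_β)/d)² = 1.333 × (2.765/0.90)².
n₁ = 1.333 × 9.44 = 12.6.
Round up: n₁ = 13, giving n₂ = 3 × 13 = 39.

n₁ = 13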